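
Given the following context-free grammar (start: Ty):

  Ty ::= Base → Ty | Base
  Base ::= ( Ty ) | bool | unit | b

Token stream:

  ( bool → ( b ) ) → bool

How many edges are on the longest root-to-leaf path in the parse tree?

[Ty [Base ( [Ty [Base bool] → [Ty [Base ( [Ty [Base b]] )]]] )] → [Ty [Base bool]]]

7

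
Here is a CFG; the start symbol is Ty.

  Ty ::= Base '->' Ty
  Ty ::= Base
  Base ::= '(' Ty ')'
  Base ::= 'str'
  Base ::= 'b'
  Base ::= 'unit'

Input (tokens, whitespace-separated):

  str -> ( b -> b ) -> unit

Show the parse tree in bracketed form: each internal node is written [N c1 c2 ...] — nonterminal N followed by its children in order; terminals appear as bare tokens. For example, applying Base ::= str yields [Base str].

[Ty [Base str] -> [Ty [Base ( [Ty [Base b] -> [Ty [Base b]]] )] -> [Ty [Base unit]]]]

Ty
Base -> Ty
str -> Ty
str -> Base -> Ty
str -> ( Ty ) -> Ty
str -> ( Base -> Ty ) -> Ty
str -> ( b -> Ty ) -> Ty
str -> ( b -> Base ) -> Ty
str -> ( b -> b ) -> Ty
str -> ( b -> b ) -> Base
str -> ( b -> b ) -> unit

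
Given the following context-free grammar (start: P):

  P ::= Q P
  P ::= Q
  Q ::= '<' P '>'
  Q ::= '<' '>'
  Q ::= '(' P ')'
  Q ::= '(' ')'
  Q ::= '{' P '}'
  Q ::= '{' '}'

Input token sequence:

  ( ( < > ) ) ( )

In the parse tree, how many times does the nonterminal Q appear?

[P [Q ( [P [Q ( [P [Q < >]] )]] )] [P [Q ( )]]]

4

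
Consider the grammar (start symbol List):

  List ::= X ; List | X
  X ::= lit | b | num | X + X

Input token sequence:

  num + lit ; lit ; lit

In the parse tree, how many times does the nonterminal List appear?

[List [X [X num] + [X lit]] ; [List [X lit] ; [List [X lit]]]]

3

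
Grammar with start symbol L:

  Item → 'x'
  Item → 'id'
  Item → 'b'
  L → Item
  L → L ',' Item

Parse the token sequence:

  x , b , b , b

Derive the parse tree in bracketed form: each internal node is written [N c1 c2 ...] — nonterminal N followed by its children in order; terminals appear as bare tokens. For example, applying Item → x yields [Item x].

[L [L [L [L [Item x]] , [Item b]] , [Item b]] , [Item b]]

L
L , Item
L , Item , Item
L , Item , Item , Item
Item , Item , Item , Item
x , Item , Item , Item
x , b , Item , Item
x , b , b , Item
x , b , b , b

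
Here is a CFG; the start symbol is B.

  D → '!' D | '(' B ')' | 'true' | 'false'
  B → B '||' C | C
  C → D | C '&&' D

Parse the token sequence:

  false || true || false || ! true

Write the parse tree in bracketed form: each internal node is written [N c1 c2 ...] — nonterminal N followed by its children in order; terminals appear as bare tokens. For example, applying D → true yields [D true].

B
B || C
B || C || C
B || C || C || C
C || C || C || C
D || C || C || C
false || C || C || C
false || D || C || C
false || true || C || C
false || true || D || C
false || true || false || C
false || true || false || D
false || true || false || ! D
false || true || false || ! true

[B [B [B [B [C [D false]]] || [C [D true]]] || [C [D false]]] || [C [D ! [D true]]]]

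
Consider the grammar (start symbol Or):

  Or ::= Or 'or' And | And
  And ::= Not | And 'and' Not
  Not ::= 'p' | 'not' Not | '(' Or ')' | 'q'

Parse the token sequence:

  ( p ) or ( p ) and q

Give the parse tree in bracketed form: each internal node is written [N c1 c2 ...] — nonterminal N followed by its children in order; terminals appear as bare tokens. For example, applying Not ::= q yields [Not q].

Or
Or or And
And or And
Not or And
( Or ) or And
( And ) or And
( Not ) or And
( p ) or And
( p ) or And and Not
( p ) or Not and Not
( p ) or ( Or ) and Not
( p ) or ( And ) and Not
( p ) or ( Not ) and Not
( p ) or ( p ) and Not
( p ) or ( p ) and q

[Or [Or [And [Not ( [Or [And [Not p]]] )]]] or [And [And [Not ( [Or [And [Not p]]] )]] and [Not q]]]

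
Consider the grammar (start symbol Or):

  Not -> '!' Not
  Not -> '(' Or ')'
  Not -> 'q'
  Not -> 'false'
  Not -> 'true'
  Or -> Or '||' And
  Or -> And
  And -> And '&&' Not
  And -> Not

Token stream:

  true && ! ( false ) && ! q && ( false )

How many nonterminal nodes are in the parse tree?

[Or [And [And [And [And [Not true]] && [Not ! [Not ( [Or [And [Not false]]] )]]] && [Not ! [Not q]]] && [Not ( [Or [And [Not false]]] )]]]

17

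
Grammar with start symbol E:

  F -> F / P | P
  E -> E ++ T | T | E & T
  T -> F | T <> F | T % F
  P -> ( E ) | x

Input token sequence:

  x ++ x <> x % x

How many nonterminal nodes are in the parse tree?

14

[E [E [T [F [P x]]]] ++ [T [T [T [F [P x]]] <> [F [P x]]] % [F [P x]]]]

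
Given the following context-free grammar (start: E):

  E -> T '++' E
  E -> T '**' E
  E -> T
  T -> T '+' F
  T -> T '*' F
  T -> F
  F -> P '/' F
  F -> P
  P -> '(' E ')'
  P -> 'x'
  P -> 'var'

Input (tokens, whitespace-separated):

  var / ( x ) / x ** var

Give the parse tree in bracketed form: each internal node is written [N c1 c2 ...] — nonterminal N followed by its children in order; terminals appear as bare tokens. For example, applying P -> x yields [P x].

E
T ** E
F ** E
P / F ** E
var / F ** E
var / P / F ** E
var / ( E ) / F ** E
var / ( T ) / F ** E
var / ( F ) / F ** E
var / ( P ) / F ** E
var / ( x ) / F ** E
var / ( x ) / P ** E
var / ( x ) / x ** E
var / ( x ) / x ** T
var / ( x ) / x ** F
var / ( x ) / x ** P
var / ( x ) / x ** var

[E [T [F [P var] / [F [P ( [E [T [F [P x]]]] )] / [F [P x]]]]] ** [E [T [F [P var]]]]]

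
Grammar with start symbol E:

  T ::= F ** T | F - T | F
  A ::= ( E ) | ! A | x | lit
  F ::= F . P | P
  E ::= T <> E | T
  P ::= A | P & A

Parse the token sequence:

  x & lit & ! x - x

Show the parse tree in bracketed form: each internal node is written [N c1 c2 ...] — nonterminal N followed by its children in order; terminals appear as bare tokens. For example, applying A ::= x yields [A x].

E
T
F - T
P - T
P & A - T
P & A & A - T
A & A & A - T
x & A & A - T
x & lit & A - T
x & lit & ! A - T
x & lit & ! x - T
x & lit & ! x - F
x & lit & ! x - P
x & lit & ! x - A
x & lit & ! x - x

[E [T [F [P [P [P [A x]] & [A lit]] & [A ! [A x]]]] - [T [F [P [A x]]]]]]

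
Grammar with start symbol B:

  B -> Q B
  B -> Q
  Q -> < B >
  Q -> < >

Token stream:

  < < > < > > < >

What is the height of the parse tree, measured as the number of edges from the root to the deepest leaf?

[B [Q < [B [Q < >] [B [Q < >]]] >] [B [Q < >]]]

5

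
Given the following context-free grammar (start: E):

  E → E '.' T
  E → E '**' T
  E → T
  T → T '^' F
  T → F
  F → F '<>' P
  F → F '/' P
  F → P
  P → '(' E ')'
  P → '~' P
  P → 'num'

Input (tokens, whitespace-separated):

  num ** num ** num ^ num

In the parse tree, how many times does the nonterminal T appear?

4

[E [E [E [T [F [P num]]]] ** [T [F [P num]]]] ** [T [T [F [P num]]] ^ [F [P num]]]]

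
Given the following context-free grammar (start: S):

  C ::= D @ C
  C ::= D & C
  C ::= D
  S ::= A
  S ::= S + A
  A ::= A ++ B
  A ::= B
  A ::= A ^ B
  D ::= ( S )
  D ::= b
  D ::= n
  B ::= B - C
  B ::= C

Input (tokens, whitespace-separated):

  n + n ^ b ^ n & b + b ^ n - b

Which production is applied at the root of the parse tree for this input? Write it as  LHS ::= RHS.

S ::= S + A

[S [S [S [A [B [C [D n]]]]] + [A [A [A [B [C [D n]]]] ^ [B [C [D b]]]] ^ [B [C [D n] & [C [D b]]]]]] + [A [A [B [C [D b]]]] ^ [B [B [C [D n]]] - [C [D b]]]]]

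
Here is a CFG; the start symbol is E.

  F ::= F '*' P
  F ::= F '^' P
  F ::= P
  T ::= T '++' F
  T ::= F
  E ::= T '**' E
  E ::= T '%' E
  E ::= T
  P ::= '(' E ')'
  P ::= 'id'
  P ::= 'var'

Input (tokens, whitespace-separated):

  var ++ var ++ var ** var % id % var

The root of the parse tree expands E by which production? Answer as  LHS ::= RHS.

[E [T [T [T [F [P var]]] ++ [F [P var]]] ++ [F [P var]]] ** [E [T [F [P var]]] % [E [T [F [P id]]] % [E [T [F [P var]]]]]]]

E ::= T '**' E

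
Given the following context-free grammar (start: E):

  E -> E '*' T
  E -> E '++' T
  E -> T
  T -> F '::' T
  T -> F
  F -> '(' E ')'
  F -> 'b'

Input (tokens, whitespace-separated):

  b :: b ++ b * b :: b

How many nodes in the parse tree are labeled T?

5

[E [E [E [T [F b] :: [T [F b]]]] ++ [T [F b]]] * [T [F b] :: [T [F b]]]]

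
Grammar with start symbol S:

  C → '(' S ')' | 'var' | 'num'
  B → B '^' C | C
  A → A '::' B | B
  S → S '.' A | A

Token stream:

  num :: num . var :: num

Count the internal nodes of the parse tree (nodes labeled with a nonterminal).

[S [S [A [A [B [C num]]] :: [B [C num]]]] . [A [A [B [C var]]] :: [B [C num]]]]

14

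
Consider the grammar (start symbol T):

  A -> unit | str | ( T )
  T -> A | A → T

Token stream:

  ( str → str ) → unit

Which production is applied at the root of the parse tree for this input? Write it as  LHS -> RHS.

T -> A → T

[T [A ( [T [A str] → [T [A str]]] )] → [T [A unit]]]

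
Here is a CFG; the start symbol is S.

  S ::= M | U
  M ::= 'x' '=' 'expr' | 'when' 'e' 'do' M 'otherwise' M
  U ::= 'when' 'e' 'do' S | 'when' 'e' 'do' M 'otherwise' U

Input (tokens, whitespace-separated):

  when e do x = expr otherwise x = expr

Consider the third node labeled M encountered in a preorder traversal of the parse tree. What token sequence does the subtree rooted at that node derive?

x = expr

[S [M when e do [M x = expr] otherwise [M x = expr]]]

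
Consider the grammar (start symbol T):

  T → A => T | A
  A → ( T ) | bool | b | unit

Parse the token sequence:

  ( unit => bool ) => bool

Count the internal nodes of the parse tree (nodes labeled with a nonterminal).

8

[T [A ( [T [A unit] => [T [A bool]]] )] => [T [A bool]]]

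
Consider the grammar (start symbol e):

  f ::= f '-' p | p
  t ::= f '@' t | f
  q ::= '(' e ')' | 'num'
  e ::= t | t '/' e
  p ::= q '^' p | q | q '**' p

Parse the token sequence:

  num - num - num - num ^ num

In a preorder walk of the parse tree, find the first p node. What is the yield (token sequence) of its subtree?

num

[e [t [f [f [f [f [p [q num]]] - [p [q num]]] - [p [q num]]] - [p [q num] ^ [p [q num]]]]]]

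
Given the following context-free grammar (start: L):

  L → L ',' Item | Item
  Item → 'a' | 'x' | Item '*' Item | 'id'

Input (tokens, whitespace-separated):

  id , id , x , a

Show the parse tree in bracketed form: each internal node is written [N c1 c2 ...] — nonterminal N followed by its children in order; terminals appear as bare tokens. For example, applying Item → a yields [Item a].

L
L , Item
L , Item , Item
L , Item , Item , Item
Item , Item , Item , Item
id , Item , Item , Item
id , id , Item , Item
id , id , x , Item
id , id , x , a

[L [L [L [L [Item id]] , [Item id]] , [Item x]] , [Item a]]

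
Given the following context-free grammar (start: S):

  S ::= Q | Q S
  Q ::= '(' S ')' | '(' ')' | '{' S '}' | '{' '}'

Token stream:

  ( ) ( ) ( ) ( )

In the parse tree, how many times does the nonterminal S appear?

[S [Q ( )] [S [Q ( )] [S [Q ( )] [S [Q ( )]]]]]

4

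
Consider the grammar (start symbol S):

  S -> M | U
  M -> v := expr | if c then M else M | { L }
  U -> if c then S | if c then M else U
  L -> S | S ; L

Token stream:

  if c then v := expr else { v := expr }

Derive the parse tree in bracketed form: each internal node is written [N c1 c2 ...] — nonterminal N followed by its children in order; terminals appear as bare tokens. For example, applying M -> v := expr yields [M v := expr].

[S [M if c then [M v := expr] else [M { [L [S [M v := expr]]] }]]]

S
M
if c then M else M
if c then v := expr else M
if c then v := expr else { L }
if c then v := expr else { S }
if c then v := expr else { M }
if c then v := expr else { v := expr }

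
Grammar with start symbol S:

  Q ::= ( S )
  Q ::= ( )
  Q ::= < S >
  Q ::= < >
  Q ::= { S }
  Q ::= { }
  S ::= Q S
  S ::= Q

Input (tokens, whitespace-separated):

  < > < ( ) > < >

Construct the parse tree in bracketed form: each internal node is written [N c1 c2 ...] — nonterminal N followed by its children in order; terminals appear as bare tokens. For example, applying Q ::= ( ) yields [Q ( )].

[S [Q < >] [S [Q < [S [Q ( )]] >] [S [Q < >]]]]

S
Q S
< > S
< > Q S
< > < S > S
< > < Q > S
< > < ( ) > S
< > < ( ) > Q
< > < ( ) > < >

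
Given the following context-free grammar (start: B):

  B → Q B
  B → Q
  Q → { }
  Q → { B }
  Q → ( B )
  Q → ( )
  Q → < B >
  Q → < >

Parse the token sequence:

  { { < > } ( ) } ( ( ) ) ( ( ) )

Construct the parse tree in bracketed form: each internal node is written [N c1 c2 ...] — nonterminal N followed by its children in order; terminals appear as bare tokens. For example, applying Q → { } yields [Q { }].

[B [Q { [B [Q { [B [Q < >]] }] [B [Q ( )]]] }] [B [Q ( [B [Q ( )]] )] [B [Q ( [B [Q ( )]] )]]]]

B
Q B
{ B } B
{ Q B } B
{ { B } B } B
{ { Q } B } B
{ { < > } B } B
{ { < > } Q } B
{ { < > } ( ) } B
{ { < > } ( ) } Q B
{ { < > } ( ) } ( B ) B
{ { < > } ( ) } ( Q ) B
{ { < > } ( ) } ( ( ) ) B
{ { < > } ( ) } ( ( ) ) Q
{ { < > } ( ) } ( ( ) ) ( B )
{ { < > } ( ) } ( ( ) ) ( Q )
{ { < > } ( ) } ( ( ) ) ( ( ) )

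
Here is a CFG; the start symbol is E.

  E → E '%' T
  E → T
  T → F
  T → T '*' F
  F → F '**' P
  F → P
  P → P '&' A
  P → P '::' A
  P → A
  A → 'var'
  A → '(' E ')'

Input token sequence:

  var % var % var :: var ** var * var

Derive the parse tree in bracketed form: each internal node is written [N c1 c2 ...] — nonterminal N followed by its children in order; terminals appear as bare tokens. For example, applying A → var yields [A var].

[E [E [E [T [F [P [A var]]]]] % [T [F [P [A var]]]]] % [T [T [F [F [P [P [A var]] :: [A var]]] ** [P [A var]]]] * [F [P [A var]]]]]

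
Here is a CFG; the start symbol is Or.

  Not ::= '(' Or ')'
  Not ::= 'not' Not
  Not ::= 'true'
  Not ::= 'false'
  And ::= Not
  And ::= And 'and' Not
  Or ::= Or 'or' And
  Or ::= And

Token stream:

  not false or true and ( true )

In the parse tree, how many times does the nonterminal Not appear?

5

[Or [Or [And [Not not [Not false]]]] or [And [And [Not true]] and [Not ( [Or [And [Not true]]] )]]]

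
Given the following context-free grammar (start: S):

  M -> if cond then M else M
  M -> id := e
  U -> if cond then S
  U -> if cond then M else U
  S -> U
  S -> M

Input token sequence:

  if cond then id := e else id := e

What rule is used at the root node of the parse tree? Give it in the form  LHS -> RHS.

[S [M if cond then [M id := e] else [M id := e]]]

S -> M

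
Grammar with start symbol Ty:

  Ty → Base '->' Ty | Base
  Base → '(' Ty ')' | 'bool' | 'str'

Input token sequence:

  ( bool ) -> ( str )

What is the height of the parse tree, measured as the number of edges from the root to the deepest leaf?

[Ty [Base ( [Ty [Base bool]] )] -> [Ty [Base ( [Ty [Base str]] )]]]

5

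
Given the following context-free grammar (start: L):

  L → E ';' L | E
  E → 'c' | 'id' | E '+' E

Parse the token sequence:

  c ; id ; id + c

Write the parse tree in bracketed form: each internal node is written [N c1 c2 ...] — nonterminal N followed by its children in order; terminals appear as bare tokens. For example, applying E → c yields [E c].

L
E ; L
c ; L
c ; E ; L
c ; id ; L
c ; id ; E
c ; id ; E + E
c ; id ; id + E
c ; id ; id + c

[L [E c] ; [L [E id] ; [L [E [E id] + [E c]]]]]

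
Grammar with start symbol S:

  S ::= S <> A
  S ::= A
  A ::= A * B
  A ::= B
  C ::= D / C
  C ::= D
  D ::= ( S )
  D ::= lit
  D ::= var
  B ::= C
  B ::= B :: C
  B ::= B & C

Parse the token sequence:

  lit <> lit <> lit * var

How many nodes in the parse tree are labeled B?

4

[S [S [S [A [B [C [D lit]]]]] <> [A [B [C [D lit]]]]] <> [A [A [B [C [D lit]]]] * [B [C [D var]]]]]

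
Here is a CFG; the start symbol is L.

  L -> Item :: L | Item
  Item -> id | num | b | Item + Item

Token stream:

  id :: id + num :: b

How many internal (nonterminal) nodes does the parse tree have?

[L [Item id] :: [L [Item [Item id] + [Item num]] :: [L [Item b]]]]

8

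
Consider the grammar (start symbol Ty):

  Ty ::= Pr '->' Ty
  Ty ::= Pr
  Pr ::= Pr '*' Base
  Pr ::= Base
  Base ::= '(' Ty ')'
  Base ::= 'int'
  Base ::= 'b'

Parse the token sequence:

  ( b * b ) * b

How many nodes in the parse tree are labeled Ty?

[Ty [Pr [Pr [Base ( [Ty [Pr [Pr [Base b]] * [Base b]]] )]] * [Base b]]]

2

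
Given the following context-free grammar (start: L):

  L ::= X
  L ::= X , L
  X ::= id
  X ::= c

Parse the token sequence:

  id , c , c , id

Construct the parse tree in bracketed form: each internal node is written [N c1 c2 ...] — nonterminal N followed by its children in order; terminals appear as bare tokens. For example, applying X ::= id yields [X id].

[L [X id] , [L [X c] , [L [X c] , [L [X id]]]]]

L
X , L
id , L
id , X , L
id , c , L
id , c , X , L
id , c , c , L
id , c , c , X
id , c , c , id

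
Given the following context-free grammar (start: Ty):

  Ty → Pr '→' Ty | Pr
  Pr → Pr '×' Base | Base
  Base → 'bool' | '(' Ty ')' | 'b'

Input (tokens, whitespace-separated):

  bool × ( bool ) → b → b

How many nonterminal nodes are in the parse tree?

14

[Ty [Pr [Pr [Base bool]] × [Base ( [Ty [Pr [Base bool]]] )]] → [Ty [Pr [Base b]] → [Ty [Pr [Base b]]]]]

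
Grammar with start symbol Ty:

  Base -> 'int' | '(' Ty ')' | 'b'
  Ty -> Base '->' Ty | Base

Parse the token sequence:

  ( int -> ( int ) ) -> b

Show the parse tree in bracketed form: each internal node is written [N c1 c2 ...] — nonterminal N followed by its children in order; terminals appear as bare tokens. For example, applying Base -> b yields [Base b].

Ty
Base -> Ty
( Ty ) -> Ty
( Base -> Ty ) -> Ty
( int -> Ty ) -> Ty
( int -> Base ) -> Ty
( int -> ( Ty ) ) -> Ty
( int -> ( Base ) ) -> Ty
( int -> ( int ) ) -> Ty
( int -> ( int ) ) -> Base
( int -> ( int ) ) -> b

[Ty [Base ( [Ty [Base int] -> [Ty [Base ( [Ty [Base int]] )]]] )] -> [Ty [Base b]]]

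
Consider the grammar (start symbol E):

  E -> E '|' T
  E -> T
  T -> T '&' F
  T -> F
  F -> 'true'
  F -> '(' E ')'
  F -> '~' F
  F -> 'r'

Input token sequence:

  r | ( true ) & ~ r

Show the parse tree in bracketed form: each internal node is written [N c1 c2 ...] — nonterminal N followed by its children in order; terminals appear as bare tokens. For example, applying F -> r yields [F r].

E
E | T
T | T
F | T
r | T
r | T & F
r | F & F
r | ( E ) & F
r | ( T ) & F
r | ( F ) & F
r | ( true ) & F
r | ( true ) & ~ F
r | ( true ) & ~ r

[E [E [T [F r]]] | [T [T [F ( [E [T [F true]]] )]] & [F ~ [F r]]]]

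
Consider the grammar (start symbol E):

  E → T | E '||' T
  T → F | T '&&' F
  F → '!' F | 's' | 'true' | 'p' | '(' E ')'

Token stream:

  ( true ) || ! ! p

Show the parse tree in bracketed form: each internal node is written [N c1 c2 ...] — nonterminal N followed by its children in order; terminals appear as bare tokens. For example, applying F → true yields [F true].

E
E || T
T || T
F || T
( E ) || T
( T ) || T
( F ) || T
( true ) || T
( true ) || F
( true ) || ! F
( true ) || ! ! F
( true ) || ! ! p

[E [E [T [F ( [E [T [F true]]] )]]] || [T [F ! [F ! [F p]]]]]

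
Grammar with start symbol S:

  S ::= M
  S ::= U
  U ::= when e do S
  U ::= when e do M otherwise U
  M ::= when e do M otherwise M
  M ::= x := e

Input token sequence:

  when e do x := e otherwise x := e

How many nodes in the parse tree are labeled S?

[S [M when e do [M x := e] otherwise [M x := e]]]

1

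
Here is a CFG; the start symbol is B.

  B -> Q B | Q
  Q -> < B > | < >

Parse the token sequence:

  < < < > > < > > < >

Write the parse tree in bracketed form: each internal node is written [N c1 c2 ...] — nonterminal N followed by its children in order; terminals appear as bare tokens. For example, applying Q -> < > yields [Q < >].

B
Q B
< B > B
< Q B > B
< < B > B > B
< < Q > B > B
< < < > > B > B
< < < > > Q > B
< < < > > < > > B
< < < > > < > > Q
< < < > > < > > < >

[B [Q < [B [Q < [B [Q < >]] >] [B [Q < >]]] >] [B [Q < >]]]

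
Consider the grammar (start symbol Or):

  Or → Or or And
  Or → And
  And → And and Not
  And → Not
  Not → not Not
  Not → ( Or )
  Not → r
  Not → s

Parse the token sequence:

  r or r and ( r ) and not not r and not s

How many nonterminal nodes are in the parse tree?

18

[Or [Or [And [Not r]]] or [And [And [And [And [Not r]] and [Not ( [Or [And [Not r]]] )]] and [Not not [Not not [Not r]]]] and [Not not [Not s]]]]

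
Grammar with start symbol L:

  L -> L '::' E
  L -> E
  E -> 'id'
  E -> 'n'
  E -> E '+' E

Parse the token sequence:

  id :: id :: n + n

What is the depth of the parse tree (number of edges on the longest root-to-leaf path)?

4

[L [L [L [E id]] :: [E id]] :: [E [E n] + [E n]]]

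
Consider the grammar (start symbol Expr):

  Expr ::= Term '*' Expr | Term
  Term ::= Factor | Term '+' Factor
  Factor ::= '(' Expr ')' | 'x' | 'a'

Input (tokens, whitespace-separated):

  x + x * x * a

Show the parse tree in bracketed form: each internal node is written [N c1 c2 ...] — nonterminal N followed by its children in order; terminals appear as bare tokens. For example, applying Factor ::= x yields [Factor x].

[Expr [Term [Term [Factor x]] + [Factor x]] * [Expr [Term [Factor x]] * [Expr [Term [Factor a]]]]]

Expr
Term * Expr
Term + Factor * Expr
Factor + Factor * Expr
x + Factor * Expr
x + x * Expr
x + x * Term * Expr
x + x * Factor * Expr
x + x * x * Expr
x + x * x * Term
x + x * x * Factor
x + x * x * a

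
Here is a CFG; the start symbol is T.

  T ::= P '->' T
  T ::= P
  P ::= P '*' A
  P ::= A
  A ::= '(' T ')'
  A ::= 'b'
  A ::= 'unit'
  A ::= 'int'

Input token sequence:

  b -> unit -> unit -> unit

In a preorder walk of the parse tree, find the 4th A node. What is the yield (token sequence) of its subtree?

unit

[T [P [A b]] -> [T [P [A unit]] -> [T [P [A unit]] -> [T [P [A unit]]]]]]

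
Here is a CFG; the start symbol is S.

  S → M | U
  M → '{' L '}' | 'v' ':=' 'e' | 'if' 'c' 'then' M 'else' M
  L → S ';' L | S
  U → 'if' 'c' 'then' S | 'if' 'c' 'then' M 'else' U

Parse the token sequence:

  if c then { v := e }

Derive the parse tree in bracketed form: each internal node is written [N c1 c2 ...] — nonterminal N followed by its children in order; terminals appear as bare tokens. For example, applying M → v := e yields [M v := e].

S
U
if c then S
if c then M
if c then { L }
if c then { S }
if c then { M }
if c then { v := e }

[S [U if c then [S [M { [L [S [M v := e]]] }]]]]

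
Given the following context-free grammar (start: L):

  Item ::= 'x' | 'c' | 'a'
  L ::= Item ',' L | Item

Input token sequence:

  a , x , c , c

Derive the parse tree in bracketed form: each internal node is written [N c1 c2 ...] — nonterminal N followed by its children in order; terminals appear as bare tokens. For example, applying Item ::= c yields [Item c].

[L [Item a] , [L [Item x] , [L [Item c] , [L [Item c]]]]]

L
Item , L
a , L
a , Item , L
a , x , L
a , x , Item , L
a , x , c , L
a , x , c , Item
a , x , c , c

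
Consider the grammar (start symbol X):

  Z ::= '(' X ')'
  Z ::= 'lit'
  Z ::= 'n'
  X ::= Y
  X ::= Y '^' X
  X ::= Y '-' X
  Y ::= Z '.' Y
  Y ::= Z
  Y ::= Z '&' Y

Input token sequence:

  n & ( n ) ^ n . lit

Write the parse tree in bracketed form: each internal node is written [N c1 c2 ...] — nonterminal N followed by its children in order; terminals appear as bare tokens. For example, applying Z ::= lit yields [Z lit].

[X [Y [Z n] & [Y [Z ( [X [Y [Z n]]] )]]] ^ [X [Y [Z n] . [Y [Z lit]]]]]

X
Y ^ X
Z & Y ^ X
n & Y ^ X
n & Z ^ X
n & ( X ) ^ X
n & ( Y ) ^ X
n & ( Z ) ^ X
n & ( n ) ^ X
n & ( n ) ^ Y
n & ( n ) ^ Z . Y
n & ( n ) ^ n . Y
n & ( n ) ^ n . Z
n & ( n ) ^ n . lit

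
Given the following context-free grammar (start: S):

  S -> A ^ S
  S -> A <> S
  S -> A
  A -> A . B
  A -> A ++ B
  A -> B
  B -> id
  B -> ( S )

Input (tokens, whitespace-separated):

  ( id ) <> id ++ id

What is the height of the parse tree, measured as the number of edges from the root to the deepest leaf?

6

[S [A [B ( [S [A [B id]]] )]] <> [S [A [A [B id]] ++ [B id]]]]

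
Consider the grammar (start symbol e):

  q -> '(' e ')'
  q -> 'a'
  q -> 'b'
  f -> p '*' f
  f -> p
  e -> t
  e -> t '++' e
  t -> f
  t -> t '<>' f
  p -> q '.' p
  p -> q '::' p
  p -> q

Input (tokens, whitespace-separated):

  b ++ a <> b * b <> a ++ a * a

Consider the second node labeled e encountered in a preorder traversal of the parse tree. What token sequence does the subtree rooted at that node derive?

a <> b * b <> a ++ a * a

[e [t [f [p [q b]]]] ++ [e [t [t [t [f [p [q a]]]] <> [f [p [q b]] * [f [p [q b]]]]] <> [f [p [q a]]]] ++ [e [t [f [p [q a]] * [f [p [q a]]]]]]]]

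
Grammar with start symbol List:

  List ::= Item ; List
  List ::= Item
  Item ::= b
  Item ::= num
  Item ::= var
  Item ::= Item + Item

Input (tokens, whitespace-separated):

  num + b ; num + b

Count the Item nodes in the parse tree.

[List [Item [Item num] + [Item b]] ; [List [Item [Item num] + [Item b]]]]

6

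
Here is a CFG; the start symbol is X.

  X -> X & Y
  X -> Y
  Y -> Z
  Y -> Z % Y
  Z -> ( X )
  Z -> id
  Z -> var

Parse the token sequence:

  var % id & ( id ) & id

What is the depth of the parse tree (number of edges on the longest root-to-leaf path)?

7

[X [X [X [Y [Z var] % [Y [Z id]]]] & [Y [Z ( [X [Y [Z id]]] )]]] & [Y [Z id]]]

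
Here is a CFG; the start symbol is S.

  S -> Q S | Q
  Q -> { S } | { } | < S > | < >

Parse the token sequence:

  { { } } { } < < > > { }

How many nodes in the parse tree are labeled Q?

[S [Q { [S [Q { }]] }] [S [Q { }] [S [Q < [S [Q < >]] >] [S [Q { }]]]]]

6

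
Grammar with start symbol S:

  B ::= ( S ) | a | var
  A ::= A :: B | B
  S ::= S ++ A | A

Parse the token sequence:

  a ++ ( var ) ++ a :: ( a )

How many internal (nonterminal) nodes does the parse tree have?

17

[S [S [S [A [B a]]] ++ [A [B ( [S [A [B var]]] )]]] ++ [A [A [B a]] :: [B ( [S [A [B a]]] )]]]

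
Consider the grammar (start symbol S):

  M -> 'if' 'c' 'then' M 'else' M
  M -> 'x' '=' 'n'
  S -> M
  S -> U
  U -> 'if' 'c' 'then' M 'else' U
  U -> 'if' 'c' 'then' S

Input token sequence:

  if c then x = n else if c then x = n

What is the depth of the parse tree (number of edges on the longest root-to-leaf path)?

[S [U if c then [M x = n] else [U if c then [S [M x = n]]]]]

5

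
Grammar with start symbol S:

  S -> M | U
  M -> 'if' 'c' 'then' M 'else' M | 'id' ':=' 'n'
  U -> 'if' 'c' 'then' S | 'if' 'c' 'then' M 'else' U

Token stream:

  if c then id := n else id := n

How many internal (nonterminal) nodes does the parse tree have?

[S [M if c then [M id := n] else [M id := n]]]

4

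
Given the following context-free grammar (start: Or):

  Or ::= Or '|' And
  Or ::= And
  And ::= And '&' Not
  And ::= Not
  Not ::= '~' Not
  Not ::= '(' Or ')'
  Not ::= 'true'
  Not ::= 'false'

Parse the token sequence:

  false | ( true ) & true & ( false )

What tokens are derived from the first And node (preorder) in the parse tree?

[Or [Or [And [Not false]]] | [And [And [And [Not ( [Or [And [Not true]]] )]] & [Not true]] & [Not ( [Or [And [Not false]]] )]]]

false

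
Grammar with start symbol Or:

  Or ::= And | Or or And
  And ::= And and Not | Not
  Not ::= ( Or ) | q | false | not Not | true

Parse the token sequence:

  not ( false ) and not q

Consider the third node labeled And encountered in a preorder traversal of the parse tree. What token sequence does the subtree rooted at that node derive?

[Or [And [And [Not not [Not ( [Or [And [Not false]]] )]]] and [Not not [Not q]]]]

false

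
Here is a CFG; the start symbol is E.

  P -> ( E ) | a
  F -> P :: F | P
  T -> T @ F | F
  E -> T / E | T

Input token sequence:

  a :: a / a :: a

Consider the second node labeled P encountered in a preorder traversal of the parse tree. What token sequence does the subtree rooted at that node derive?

a

[E [T [F [P a] :: [F [P a]]]] / [E [T [F [P a] :: [F [P a]]]]]]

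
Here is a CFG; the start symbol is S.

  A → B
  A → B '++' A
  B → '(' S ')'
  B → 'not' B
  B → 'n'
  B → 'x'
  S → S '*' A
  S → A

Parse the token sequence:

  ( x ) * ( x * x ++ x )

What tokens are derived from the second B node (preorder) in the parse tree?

[S [S [A [B ( [S [A [B x]]] )]]] * [A [B ( [S [S [A [B x]]] * [A [B x] ++ [A [B x]]]] )]]]

x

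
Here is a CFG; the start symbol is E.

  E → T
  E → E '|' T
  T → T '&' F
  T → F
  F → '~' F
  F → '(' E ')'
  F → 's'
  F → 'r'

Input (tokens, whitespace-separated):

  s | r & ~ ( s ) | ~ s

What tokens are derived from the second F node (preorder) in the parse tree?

[E [E [E [T [F s]]] | [T [T [F r]] & [F ~ [F ( [E [T [F s]]] )]]]] | [T [F ~ [F s]]]]

r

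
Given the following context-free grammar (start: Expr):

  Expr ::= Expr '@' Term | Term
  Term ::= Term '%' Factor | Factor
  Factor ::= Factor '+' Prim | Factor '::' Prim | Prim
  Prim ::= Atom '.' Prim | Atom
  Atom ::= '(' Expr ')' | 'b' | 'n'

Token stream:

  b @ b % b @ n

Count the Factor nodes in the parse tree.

4

[Expr [Expr [Expr [Term [Factor [Prim [Atom b]]]]] @ [Term [Term [Factor [Prim [Atom b]]]] % [Factor [Prim [Atom b]]]]] @ [Term [Factor [Prim [Atom n]]]]]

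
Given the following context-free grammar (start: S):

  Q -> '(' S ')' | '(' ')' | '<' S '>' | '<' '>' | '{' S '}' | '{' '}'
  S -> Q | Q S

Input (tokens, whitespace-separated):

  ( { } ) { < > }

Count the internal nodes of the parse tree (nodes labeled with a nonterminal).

[S [Q ( [S [Q { }]] )] [S [Q { [S [Q < >]] }]]]

8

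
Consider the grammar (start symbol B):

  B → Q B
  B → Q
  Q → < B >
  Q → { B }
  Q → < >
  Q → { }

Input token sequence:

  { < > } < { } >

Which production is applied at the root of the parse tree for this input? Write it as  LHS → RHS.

[B [Q { [B [Q < >]] }] [B [Q < [B [Q { }]] >]]]

B → Q B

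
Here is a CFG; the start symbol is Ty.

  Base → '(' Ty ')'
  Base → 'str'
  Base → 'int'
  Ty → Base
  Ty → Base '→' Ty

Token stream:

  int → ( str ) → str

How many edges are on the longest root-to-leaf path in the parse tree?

[Ty [Base int] → [Ty [Base ( [Ty [Base str]] )] → [Ty [Base str]]]]

5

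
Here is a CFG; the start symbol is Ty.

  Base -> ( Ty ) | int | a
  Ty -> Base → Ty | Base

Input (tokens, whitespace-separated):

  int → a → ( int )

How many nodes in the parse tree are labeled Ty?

[Ty [Base int] → [Ty [Base a] → [Ty [Base ( [Ty [Base int]] )]]]]

4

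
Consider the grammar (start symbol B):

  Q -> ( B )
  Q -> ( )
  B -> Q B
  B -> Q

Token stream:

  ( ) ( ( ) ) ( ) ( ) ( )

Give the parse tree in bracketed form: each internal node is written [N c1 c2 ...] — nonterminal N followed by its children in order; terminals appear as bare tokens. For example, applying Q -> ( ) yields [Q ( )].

B
Q B
( ) B
( ) Q B
( ) ( B ) B
( ) ( Q ) B
( ) ( ( ) ) B
( ) ( ( ) ) Q B
( ) ( ( ) ) ( ) B
( ) ( ( ) ) ( ) Q B
( ) ( ( ) ) ( ) ( ) B
( ) ( ( ) ) ( ) ( ) Q
( ) ( ( ) ) ( ) ( ) ( )

[B [Q ( )] [B [Q ( [B [Q ( )]] )] [B [Q ( )] [B [Q ( )] [B [Q ( )]]]]]]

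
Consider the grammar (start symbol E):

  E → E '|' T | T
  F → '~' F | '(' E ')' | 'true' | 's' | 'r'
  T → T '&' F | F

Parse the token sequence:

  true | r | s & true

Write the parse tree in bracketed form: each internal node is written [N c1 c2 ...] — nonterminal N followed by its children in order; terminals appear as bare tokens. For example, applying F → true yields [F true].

E
E | T
E | T | T
T | T | T
F | T | T
true | T | T
true | F | T
true | r | T
true | r | T & F
true | r | F & F
true | r | s & F
true | r | s & true

[E [E [E [T [F true]]] | [T [F r]]] | [T [T [F s]] & [F true]]]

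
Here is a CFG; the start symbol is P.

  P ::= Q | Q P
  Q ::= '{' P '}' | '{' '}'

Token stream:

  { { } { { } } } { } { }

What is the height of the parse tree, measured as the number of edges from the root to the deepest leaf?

[P [Q { [P [Q { }] [P [Q { [P [Q { }]] }]]] }] [P [Q { }] [P [Q { }]]]]

7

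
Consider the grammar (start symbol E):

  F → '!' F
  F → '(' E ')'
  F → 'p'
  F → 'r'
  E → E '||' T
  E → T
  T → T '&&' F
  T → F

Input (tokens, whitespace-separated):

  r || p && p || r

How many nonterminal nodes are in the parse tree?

[E [E [E [T [F r]]] || [T [T [F p]] && [F p]]] || [T [F r]]]

11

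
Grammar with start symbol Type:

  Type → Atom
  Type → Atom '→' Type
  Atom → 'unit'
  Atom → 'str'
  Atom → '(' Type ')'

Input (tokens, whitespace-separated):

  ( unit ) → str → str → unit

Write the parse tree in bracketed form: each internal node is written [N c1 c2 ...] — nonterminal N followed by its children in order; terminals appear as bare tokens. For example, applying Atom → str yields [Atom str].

[Type [Atom ( [Type [Atom unit]] )] → [Type [Atom str] → [Type [Atom str] → [Type [Atom unit]]]]]

Type
Atom → Type
( Type ) → Type
( Atom ) → Type
( unit ) → Type
( unit ) → Atom → Type
( unit ) → str → Type
( unit ) → str → Atom → Type
( unit ) → str → str → Type
( unit ) → str → str → Atom
( unit ) → str → str → unit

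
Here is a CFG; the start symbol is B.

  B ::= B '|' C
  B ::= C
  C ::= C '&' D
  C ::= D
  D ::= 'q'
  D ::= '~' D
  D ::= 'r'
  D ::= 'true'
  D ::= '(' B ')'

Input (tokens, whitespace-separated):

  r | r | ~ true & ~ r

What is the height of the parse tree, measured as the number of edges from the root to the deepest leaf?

5

[B [B [B [C [D r]]] | [C [D r]]] | [C [C [D ~ [D true]]] & [D ~ [D r]]]]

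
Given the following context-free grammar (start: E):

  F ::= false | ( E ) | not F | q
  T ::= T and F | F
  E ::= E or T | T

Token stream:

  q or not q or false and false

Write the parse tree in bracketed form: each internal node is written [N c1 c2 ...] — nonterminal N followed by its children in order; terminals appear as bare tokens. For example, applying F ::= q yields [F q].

[E [E [E [T [F q]]] or [T [F not [F q]]]] or [T [T [F false]] and [F false]]]

E
E or T
E or T or T
T or T or T
F or T or T
q or T or T
q or F or T
q or not F or T
q or not q or T
q or not q or T and F
q or not q or F and F
q or not q or false and F
q or not q or false and false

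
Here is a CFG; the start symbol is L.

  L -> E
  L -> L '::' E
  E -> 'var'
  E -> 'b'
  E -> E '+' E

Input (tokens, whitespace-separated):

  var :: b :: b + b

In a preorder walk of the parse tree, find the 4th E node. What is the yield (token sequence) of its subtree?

[L [L [L [E var]] :: [E b]] :: [E [E b] + [E b]]]

b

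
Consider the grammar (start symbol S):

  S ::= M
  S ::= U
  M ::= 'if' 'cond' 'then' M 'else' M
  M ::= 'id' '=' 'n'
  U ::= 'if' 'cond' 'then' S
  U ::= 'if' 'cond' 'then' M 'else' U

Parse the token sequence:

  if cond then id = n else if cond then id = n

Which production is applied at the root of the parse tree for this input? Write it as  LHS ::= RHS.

[S [U if cond then [M id = n] else [U if cond then [S [M id = n]]]]]

S ::= U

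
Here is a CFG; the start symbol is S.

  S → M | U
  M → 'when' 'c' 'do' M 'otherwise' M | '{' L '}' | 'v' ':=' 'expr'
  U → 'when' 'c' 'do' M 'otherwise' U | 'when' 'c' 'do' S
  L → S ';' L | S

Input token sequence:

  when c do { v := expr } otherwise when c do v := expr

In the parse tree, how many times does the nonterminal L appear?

[S [U when c do [M { [L [S [M v := expr]]] }] otherwise [U when c do [S [M v := expr]]]]]

1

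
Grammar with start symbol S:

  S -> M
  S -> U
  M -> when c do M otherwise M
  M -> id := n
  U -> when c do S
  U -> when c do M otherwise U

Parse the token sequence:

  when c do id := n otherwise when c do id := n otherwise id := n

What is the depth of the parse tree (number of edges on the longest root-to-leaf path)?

[S [M when c do [M id := n] otherwise [M when c do [M id := n] otherwise [M id := n]]]]

4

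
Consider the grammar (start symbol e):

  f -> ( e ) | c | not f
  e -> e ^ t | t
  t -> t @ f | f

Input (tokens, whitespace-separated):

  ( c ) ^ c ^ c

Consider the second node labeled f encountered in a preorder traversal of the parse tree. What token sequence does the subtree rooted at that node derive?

[e [e [e [t [f ( [e [t [f c]]] )]]] ^ [t [f c]]] ^ [t [f c]]]

c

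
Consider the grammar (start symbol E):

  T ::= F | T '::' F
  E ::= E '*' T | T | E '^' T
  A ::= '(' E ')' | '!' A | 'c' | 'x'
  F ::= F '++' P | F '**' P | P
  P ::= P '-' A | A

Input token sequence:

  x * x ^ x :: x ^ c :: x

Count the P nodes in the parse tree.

6

[E [E [E [E [T [F [P [A x]]]]] * [T [F [P [A x]]]]] ^ [T [T [F [P [A x]]]] :: [F [P [A x]]]]] ^ [T [T [F [P [A c]]]] :: [F [P [A x]]]]]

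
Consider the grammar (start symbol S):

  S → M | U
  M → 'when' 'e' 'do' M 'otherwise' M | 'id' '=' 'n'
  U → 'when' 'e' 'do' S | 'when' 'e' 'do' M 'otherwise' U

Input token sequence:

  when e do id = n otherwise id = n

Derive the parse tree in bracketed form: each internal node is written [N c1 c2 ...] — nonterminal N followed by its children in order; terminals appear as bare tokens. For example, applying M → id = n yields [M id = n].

[S [M when e do [M id = n] otherwise [M id = n]]]

S
M
when e do M otherwise M
when e do id = n otherwise M
when e do id = n otherwise id = n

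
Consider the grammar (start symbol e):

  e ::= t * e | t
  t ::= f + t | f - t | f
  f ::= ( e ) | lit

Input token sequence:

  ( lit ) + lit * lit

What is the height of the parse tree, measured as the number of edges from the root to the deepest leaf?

[e [t [f ( [e [t [f lit]]] )] + [t [f lit]]] * [e [t [f lit]]]]

6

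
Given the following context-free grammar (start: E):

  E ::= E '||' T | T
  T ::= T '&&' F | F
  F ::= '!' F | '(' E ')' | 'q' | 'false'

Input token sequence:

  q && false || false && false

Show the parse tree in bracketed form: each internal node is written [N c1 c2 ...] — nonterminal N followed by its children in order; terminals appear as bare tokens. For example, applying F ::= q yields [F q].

[E [E [T [T [F q]] && [F false]]] || [T [T [F false]] && [F false]]]

E
E || T
T || T
T && F || T
F && F || T
q && F || T
q && false || T
q && false || T && F
q && false || F && F
q && false || false && F
q && false || false && false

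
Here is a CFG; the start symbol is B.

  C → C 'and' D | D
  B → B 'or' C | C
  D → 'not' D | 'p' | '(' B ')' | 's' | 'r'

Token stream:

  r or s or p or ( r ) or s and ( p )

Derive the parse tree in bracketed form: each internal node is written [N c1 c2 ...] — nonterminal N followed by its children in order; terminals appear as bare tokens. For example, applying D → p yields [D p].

B
B or C
B or C or C
B or C or C or C
B or C or C or C or C
C or C or C or C or C
D or C or C or C or C
r or C or C or C or C
r or D or C or C or C
r or s or C or C or C
r or s or D or C or C
r or s or p or C or C
r or s or p or D or C
r or s or p or ( B ) or C
r or s or p or ( C ) or C
r or s or p or ( D ) or C
r or s or p or ( r ) or C
r or s or p or ( r ) or C and D
r or s or p or ( r ) or D and D
r or s or p or ( r ) or s and D
r or s or p or ( r ) or s and ( B )
r or s or p or ( r ) or s and ( C )
r or s or p or ( r ) or s and ( D )
r or s or p or ( r ) or s and ( p )

[B [B [B [B [B [C [D r]]] or [C [D s]]] or [C [D p]]] or [C [D ( [B [C [D r]]] )]]] or [C [C [D s]] and [D ( [B [C [D p]]] )]]]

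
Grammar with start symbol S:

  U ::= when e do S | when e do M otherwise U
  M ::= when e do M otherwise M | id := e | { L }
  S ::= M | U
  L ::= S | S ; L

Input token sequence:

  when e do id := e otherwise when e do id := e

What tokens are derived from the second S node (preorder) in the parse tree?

[S [U when e do [M id := e] otherwise [U when e do [S [M id := e]]]]]

id := e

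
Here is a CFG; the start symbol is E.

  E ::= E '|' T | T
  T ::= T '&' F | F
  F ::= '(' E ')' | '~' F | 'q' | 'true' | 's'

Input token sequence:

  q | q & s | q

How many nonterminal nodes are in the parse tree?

[E [E [E [T [F q]]] | [T [T [F q]] & [F s]]] | [T [F q]]]

11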